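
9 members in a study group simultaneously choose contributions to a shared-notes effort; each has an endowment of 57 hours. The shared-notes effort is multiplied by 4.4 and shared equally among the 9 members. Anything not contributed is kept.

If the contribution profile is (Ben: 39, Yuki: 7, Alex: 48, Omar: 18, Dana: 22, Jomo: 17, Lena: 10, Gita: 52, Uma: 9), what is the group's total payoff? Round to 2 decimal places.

1267.80 hours

Total contributed: 39 + 7 + 48 + 18 + 22 + 17 + 10 + 52 + 9 = 222; total kept: 9 × 57 − 222 = 291.
The shared-notes effort pays out 4.4 × 222 = 976.80 in aggregate.
Group total = 291 + 976.80 = 1267.80.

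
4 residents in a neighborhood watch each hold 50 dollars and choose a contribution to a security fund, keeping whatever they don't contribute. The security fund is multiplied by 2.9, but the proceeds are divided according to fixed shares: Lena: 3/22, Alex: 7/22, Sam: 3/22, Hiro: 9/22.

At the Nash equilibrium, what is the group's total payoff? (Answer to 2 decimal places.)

A player with share s gets back 2.9·s per unit contributed, so full contribution is dominant for anyone with s > 1/2.9 = 0.3448 and zero contribution is dominant for anyone below.
Only Hiro (9/22) clears that bar, contributing 50; the remaining 3 contribute 0. Total contributed: 50.
The security fund pays out 2.9 × 50 = 145.00 in total (split across the unequal shares, but the aggregate is all that matters for the group sum).
The 3 free-riders keep 50 each, adding 150. Group total = 150 + 145.00 = 295.00.

295.00 dollars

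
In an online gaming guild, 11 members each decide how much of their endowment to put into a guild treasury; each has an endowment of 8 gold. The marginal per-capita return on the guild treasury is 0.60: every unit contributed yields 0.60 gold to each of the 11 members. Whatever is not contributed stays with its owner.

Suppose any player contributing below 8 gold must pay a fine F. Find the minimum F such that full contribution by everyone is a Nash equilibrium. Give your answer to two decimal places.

Given the others contribute fully, the best deviation is to contribute 0 (any partial contribution still incurs the fine and gives up units whose private return 0.60 is below 1).
Deviating from 8 to 0 saves 8 gold but forfeits the deviator's share of the drop in the guild treasury: 0.60 × 8 = 4.80.
So the deviation gain is 8 − 4.80 = 3.20, and the fine must be at least 3.20 gold to wipe it out.

3.20 gold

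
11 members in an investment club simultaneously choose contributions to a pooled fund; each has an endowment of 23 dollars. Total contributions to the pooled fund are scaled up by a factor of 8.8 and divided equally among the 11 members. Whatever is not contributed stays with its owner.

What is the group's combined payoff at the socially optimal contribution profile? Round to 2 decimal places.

Each contributed unit returns 8.800 to the group as a whole (0.8000 to each of 11 players), which exceeds 1, so the social optimum is full contribution: group total = 8.800 × 253 = 2226.40.

2226.40 dollars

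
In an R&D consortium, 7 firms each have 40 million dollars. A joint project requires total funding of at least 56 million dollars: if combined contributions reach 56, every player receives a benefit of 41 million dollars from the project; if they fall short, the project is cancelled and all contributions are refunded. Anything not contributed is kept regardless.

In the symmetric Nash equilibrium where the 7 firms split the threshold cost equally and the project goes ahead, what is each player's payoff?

Equal share of the threshold: 56/7 = 8.
At this profile no one gains by cutting their contribution: any cut drops the total below 56, the project is cancelled, contributions are refunded, and the deviator ends with 40, which is less than 40 − 8 + 41 = 73. Contributing more than 8 just wastes the excess. So contributing exactly 8 is a best response.
Each player's payoff: 40 − 8 + 41 = 73.

73 million dollars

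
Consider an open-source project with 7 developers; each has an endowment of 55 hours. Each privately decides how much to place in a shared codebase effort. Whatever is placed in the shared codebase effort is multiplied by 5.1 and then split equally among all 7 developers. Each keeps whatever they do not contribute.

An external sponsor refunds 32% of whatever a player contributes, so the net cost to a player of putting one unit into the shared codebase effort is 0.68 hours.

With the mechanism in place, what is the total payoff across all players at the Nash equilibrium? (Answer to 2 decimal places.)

2086.70 hours

Under the mechanism each unit contributed yields (5.1/7) / 0.68 = 1.0714 back to its contributor per unit of net cost, which exceeds 1, making full contribution the dominant choice for everyone.
At the Nash equilibrium everyone contributes 55. Group total payoff = 7 × (55 × 0.32 + 5.1 × 55) = 2086.70.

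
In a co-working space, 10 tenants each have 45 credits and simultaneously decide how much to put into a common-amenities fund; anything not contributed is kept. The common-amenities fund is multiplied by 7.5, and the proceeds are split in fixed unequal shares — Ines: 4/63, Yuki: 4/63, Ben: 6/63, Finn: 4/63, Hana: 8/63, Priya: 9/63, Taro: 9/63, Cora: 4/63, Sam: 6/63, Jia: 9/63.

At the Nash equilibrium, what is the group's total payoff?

1327.50 credits

A player with share s gets back 7.5·s per unit contributed, so full contribution is dominant for anyone with s > 1/7.5 = 0.1333 and zero contribution is dominant for anyone below.
Priya, Taro and Jia clear that bar, contributing 45 each; the remaining 7 contribute 0. Total contributed: 135.
The common-amenities fund pays out 7.5 × 135 = 1012.50 in total (split across the unequal shares, but the aggregate is all that matters for the group sum).
The 7 free-riders keep 45 each, adding 315. Group total = 315 + 1012.50 = 1327.50.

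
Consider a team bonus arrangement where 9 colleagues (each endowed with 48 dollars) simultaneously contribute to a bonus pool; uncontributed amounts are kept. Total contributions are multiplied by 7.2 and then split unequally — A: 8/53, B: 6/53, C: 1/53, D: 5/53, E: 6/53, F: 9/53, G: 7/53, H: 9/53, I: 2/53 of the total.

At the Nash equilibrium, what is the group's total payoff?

Each unit j contributes comes back to j as 7.2 × (j's share), so j prefers to contribute only if that share exceeds 1/7.2 = 0.1389; otherwise keeping the unit dominates.
A, F and H clear that bar, contributing 48 each; the remaining 6 contribute 0. Total contributed: 144.
The bonus pool pays out 7.2 × 144 = 1036.80 in total (split across the unequal shares, but the aggregate is all that matters for the group sum).
The 6 free-riders keep 48 each, adding 288. Group total = 288 + 1036.80 = 1324.80.

1324.80 dollars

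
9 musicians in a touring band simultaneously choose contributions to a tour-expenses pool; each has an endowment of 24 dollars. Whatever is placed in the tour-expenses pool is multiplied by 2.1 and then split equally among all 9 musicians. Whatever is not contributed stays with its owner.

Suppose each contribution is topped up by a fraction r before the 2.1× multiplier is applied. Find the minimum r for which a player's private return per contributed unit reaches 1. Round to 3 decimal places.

3.286

With matching at rate r, one contributed unit becomes (1 + r) in the tour-expenses pool and returns 2.1 × (1 + r) / 9 to the contributor.
Setting this equal to 1: 1 + r = 9/2.1 = 4.2857.
So the minimum matching rate is r = 4.2857 − 1 = 3.286.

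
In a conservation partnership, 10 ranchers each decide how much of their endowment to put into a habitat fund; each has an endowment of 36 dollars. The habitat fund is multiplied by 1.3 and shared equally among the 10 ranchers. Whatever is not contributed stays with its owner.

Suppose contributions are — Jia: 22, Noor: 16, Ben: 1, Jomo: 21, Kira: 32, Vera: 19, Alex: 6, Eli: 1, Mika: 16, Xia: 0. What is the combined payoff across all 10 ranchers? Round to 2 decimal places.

Total contributed: 22 + 16 + 1 + 21 + 32 + 19 + 6 + 1 + 16 + 0 = 134; total kept: 10 × 36 − 134 = 226.
The habitat fund pays out 1.3 × 134 = 174.20 in aggregate.
Group total = 226 + 174.20 = 400.20.

400.20 dollars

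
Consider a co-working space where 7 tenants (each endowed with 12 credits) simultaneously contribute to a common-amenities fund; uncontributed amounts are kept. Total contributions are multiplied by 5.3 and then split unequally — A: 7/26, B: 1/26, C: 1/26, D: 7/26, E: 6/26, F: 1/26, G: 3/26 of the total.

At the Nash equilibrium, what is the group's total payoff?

For player j, contributing a unit is worthwhile iff 5.3 × (j's share) ≥ 1, i.e. iff j's share is at least 0.1887.
The shares above 0.1887 belong to A, D and E, contributing 12 each; the remaining 4 contribute 0. Total contributed: 36.
The common-amenities fund pays out 5.3 × 36 = 190.80 in total (split across the unequal shares, but the aggregate is all that matters for the group sum).
The 4 free-riders keep 12 each, adding 48. Group total = 48 + 190.80 = 238.80.

238.80 credits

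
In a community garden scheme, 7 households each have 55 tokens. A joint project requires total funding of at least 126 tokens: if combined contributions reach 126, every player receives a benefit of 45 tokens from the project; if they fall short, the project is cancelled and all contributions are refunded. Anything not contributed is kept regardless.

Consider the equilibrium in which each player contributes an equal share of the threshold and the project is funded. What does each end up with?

Equal share of the threshold: 126/7 = 18.
At this profile no one gains by cutting their contribution: any cut drops the total below 126, the project is cancelled, contributions are refunded, and the deviator ends with 55, which is less than 55 − 18 + 45 = 82. Contributing more than 18 just wastes the excess. So contributing exactly 18 is a best response.
Each player's payoff: 55 − 18 + 45 = 82.

82 tokens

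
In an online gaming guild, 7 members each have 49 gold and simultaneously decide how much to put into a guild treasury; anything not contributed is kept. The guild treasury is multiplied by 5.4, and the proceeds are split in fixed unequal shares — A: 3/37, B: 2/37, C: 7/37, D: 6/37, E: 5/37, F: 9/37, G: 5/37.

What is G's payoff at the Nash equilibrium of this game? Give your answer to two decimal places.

Each unit j contributes comes back to j as 5.4 × (j's share), so j prefers to contribute only if that share exceeds 1/5.4 = 0.1852; otherwise keeping the unit dominates.
The shares above 0.1852 belong to C and F, contributing 49 each; the remaining 5 contribute 0. Total contributed: 98.
G keeps 49 and receives 5.4 × 98 × 5/37 = 71.51 from the guild treasury, for a payoff of 120.51.

120.51 gold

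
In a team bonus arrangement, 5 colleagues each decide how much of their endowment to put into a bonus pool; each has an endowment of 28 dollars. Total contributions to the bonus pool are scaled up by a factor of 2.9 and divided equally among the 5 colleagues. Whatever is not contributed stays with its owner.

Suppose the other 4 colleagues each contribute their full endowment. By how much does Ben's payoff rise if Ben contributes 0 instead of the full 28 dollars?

11.76 dollars

Switching from a contribution of 28 to 0 lets Ben keep an extra 28 dollars, but lowers the bonus pool by 28, which costs Ben their own share of that drop: 2.9/5 × 28 = 16.24.
Net gain = 28 − 16.24 = 11.76. The private return per contributed unit (0.5800) is below 1, so free-riding is indeed the best response regardless of what the others do.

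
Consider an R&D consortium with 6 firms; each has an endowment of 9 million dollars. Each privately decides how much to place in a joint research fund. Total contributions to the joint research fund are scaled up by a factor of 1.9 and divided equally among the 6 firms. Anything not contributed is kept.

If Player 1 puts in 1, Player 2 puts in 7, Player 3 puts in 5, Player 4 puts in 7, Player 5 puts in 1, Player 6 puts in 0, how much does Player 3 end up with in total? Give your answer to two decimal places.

10.65 million dollars

Total contributed: 1 + 7 + 5 + 7 + 1 + 0 = 21.
Each receives 1.9 × 21 / 6 = 6.65 from the joint research fund.
Player 3 keeps 9 − 5 = 4, so Player 3's payoff is 4 + 6.65 = 10.65.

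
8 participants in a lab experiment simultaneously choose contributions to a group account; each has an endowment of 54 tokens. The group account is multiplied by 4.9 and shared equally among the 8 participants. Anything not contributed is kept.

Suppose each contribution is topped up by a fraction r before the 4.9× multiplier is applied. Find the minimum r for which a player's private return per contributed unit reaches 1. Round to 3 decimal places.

With matching at rate r, one contributed unit becomes (1 + r) in the group account and returns 4.9 × (1 + r) / 8 to the contributor.
Setting this equal to 1: 1 + r = 8/4.9 = 1.6327.
So the minimum matching rate is r = 1.6327 − 1 = 0.633.

0.633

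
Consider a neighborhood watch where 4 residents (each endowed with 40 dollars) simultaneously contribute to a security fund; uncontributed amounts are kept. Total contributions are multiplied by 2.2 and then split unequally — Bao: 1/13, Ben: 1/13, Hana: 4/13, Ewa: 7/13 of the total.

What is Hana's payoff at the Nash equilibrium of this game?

67.08 dollars

For player j, contributing a unit is worthwhile iff 2.2 × (j's share) ≥ 1, i.e. iff j's share is at least 0.4545.
The only share above 0.4545 is Ewa's 7/13, contributing 40; the remaining 3 contribute 0. Total contributed: 40.
Hana keeps 40 and receives 2.2 × 40 × 4/13 = 27.08 from the security fund, for a payoff of 67.08.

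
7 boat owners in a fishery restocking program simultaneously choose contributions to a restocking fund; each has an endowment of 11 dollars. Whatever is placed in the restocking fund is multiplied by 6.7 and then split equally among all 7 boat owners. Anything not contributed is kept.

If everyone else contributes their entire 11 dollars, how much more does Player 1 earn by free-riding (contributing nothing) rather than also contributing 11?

0.47 dollars

Switching from a contribution of 11 to 0 lets Player 1 keep an extra 11 dollars, but lowers the restocking fund by 11, which costs Player 1 their own share of that drop: 6.7/7 × 11 = 10.53.
Net gain = 11 − 10.53 = 0.47. The private return per contributed unit (0.9571) is below 1, so free-riding is indeed the best response regardless of what the others do.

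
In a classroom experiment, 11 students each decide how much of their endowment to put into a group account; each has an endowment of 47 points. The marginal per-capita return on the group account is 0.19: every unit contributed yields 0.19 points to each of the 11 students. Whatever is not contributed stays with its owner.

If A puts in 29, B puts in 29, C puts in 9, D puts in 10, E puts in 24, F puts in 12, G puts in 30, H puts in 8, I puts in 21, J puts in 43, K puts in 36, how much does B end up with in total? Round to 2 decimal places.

65.69 points

Total contributed: 29 + 29 + 9 + 10 + 24 + 12 + 30 + 8 + 21 + 43 + 36 = 251.
Each receives 0.19 × 251 = 47.69 from the group account.
B keeps 47 − 29 = 18, so B's payoff is 18 + 47.69 = 65.69.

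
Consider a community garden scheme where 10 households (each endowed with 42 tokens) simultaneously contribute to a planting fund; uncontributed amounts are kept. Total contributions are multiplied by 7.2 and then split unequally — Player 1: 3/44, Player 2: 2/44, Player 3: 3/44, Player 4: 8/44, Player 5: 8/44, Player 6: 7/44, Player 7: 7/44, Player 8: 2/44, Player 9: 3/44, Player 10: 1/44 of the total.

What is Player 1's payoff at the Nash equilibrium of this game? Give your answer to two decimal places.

Player j's private return per contributed unit is 7.2 × (j's share). Contributing is weakly dominant for j when that share is at least 1/7.2 = 0.1389, and contributing 0 is dominant otherwise.
Player 4, Player 5, Player 6 and Player 7 clear that bar, contributing 42 each; the remaining 6 contribute 0. Total contributed: 168.
Player 1 keeps 42 and receives 7.2 × 168 × 3/44 = 82.47 from the planting fund, for a payoff of 124.47.

124.47 tokens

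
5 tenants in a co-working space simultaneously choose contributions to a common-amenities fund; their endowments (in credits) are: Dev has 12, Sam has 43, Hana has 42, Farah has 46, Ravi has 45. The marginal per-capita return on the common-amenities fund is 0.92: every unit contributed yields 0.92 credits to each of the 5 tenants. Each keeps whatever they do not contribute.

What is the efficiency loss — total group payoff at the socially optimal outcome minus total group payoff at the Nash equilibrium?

676.80 credits

The private return per contributed unit is 0.92 < 1 for everyone, so the Nash equilibrium is zero contribution and the group total is Σ E_j = 12 + 43 + 42 + 46 + 45 = 188.
Each contributed unit returns 4.600 to the group, so the social optimum is full contribution by everyone: group total = 4.600 × 188 = 864.80.
Efficiency loss = (4.600 − 1) × 188 = 676.80.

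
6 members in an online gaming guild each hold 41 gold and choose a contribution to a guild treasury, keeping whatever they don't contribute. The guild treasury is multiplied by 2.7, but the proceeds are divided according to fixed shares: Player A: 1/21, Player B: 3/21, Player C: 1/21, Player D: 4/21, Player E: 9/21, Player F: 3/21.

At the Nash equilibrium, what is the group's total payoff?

For player j, contributing a unit is worthwhile iff 2.7 × (j's share) ≥ 1, i.e. iff j's share is at least 0.3704.
Only Player E (9/21) clears that bar, contributing 41; the remaining 5 contribute 0. Total contributed: 41.
The guild treasury pays out 2.7 × 41 = 110.70 in total (split across the unequal shares, but the aggregate is all that matters for the group sum).
The 5 free-riders keep 41 each, adding 205. Group total = 205 + 110.70 = 315.70.

315.70 gold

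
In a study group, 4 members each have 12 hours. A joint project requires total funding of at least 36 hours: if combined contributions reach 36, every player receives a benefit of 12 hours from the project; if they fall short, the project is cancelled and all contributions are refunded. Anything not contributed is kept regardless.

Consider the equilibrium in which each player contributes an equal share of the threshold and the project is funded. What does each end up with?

Equal share of the threshold: 36/4 = 9.
At this profile no one gains by cutting their contribution: any cut drops the total below 36, the project is cancelled, contributions are refunded, and the deviator ends with 12, which is less than 12 − 9 + 12 = 15. Contributing more than 9 just wastes the excess. So contributing exactly 9 is a best response.
Each player's payoff: 12 − 9 + 12 = 15.

15 hours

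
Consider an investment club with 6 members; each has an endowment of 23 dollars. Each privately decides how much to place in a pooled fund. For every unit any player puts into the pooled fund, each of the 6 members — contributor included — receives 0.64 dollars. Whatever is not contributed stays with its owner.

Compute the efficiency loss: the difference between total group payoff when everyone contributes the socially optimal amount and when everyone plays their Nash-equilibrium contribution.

391.92 dollars

The private return per contributed unit is 0.64 < 1, so contributing 0 is dominant for every player. At the Nash equilibrium everyone keeps their 23, and the group total is 6 × 23 = 138.
Each contributed unit returns 3.840 to the group as a whole (0.64 to each of 6 players), which exceeds 1, so the social optimum is full contribution: group total = 3.840 × 138 = 529.92.
Efficiency loss = 529.92 − 138 = 391.92.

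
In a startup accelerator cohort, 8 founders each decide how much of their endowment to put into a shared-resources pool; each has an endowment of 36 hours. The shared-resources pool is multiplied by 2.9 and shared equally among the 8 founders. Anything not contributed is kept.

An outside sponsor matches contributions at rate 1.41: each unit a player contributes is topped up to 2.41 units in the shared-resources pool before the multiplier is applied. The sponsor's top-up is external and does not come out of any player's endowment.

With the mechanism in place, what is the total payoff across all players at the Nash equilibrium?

With the mechanism, a contributed unit returns 2.9 × 2.41 / 8 = 0.8736 per unit of net cost — still below 1 — so contributing 0 remains dominant for every player.
Everyone keeps their endowment and the group total is 8 × 36 = 288.

288.00 hours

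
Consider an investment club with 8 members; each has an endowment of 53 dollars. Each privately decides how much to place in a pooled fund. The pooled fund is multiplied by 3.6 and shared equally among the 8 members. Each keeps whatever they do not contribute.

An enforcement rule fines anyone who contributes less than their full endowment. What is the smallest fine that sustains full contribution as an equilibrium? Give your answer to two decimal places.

29.15 dollars

Given the others contribute fully, the best deviation is to contribute 0 (any partial contribution still incurs the fine and gives up units whose private return 0.4500 is below 1).
Deviating from 53 to 0 saves 53 dollars but forfeits the deviator's share of the drop in the pooled fund: 3.6/8 × 53 = 23.85.
So the deviation gain is 53 − 23.85 = 29.15, and the fine must be at least 29.15 dollars to wipe it out.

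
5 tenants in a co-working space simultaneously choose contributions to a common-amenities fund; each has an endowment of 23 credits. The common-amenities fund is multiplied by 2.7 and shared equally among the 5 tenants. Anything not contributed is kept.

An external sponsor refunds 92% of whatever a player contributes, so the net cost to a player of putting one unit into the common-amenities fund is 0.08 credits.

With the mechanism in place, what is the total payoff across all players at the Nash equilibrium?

416.30 credits

Under the mechanism each unit contributed yields (2.7/5) / 0.08 = 6.7500 back to its contributor per unit of net cost, which exceeds 1, making full contribution the dominant choice for everyone.
So the Nash equilibrium is full contribution by all 5; the group earns 5 × (23 × 0.92 + 2.7 × 23) = 416.30.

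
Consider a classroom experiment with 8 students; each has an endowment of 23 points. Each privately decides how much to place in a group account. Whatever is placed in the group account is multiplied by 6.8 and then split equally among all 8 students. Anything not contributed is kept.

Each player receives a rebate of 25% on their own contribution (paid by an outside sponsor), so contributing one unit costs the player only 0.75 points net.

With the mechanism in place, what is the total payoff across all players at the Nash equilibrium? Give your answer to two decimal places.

The effective private return per unit is now (6.8/8) / 0.75 = 1.1333 > 1, so every player's dominant strategy flips to full contribution.
At the Nash equilibrium everyone contributes 23. Group total payoff = 8 × (23 × 0.25 + 6.8 × 23) = 1297.20.

1297.20 points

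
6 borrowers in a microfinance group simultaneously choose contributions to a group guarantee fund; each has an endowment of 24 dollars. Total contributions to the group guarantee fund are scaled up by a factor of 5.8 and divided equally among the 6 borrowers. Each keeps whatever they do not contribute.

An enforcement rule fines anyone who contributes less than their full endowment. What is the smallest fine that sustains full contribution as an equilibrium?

Given the others contribute fully, the best deviation is to contribute 0 (any partial contribution still incurs the fine and gives up units whose private return 0.9667 is below 1).
Deviating from 24 to 0 saves 24 dollars but forfeits the deviator's share of the drop in the group guarantee fund: 5.8/6 × 24 = 23.20.
So the deviation gain is 24 − 23.20 = 0.80, and the fine must be at least 0.80 dollars to wipe it out.

0.80 dollars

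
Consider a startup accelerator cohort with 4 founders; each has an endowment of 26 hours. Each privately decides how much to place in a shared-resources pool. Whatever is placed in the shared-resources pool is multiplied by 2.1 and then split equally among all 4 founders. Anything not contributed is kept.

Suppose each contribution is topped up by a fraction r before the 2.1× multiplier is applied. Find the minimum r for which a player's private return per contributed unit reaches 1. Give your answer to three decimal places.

With matching at rate r, one contributed unit becomes (1 + r) in the shared-resources pool and returns 2.1 × (1 + r) / 4 to the contributor.
Setting this equal to 1: 1 + r = 4/2.1 = 1.9048.
So the minimum matching rate is r = 1.9048 − 1 = 0.905.

0.905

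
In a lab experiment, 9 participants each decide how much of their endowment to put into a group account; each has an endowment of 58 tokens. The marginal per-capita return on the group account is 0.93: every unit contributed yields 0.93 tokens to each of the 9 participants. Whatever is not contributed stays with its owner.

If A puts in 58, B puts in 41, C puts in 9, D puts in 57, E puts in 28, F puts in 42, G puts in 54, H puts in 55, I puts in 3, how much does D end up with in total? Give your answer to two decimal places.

323.71 tokens

Total contributed: 58 + 41 + 9 + 57 + 28 + 42 + 54 + 55 + 3 = 347.
Each receives 0.93 × 347 = 322.71 from the group account.
D keeps 58 − 57 = 1, so D's payoff is 1 + 322.71 = 323.71.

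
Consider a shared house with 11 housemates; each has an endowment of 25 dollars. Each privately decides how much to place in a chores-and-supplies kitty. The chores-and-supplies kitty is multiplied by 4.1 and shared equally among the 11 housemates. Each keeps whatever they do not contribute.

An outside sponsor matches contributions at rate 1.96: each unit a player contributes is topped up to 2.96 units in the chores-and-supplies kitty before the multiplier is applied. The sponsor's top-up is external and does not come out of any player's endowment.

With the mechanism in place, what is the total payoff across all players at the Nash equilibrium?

Under the mechanism each unit contributed yields 4.1 × 2.96 / 11 = 1.1033 back to its contributor per unit of net cost, which exceeds 1, making full contribution the dominant choice for everyone.
So the Nash equilibrium is full contribution by all 11; the group earns 4.1 × 2.96 × 275 = 3337.40.

3337.40 dollars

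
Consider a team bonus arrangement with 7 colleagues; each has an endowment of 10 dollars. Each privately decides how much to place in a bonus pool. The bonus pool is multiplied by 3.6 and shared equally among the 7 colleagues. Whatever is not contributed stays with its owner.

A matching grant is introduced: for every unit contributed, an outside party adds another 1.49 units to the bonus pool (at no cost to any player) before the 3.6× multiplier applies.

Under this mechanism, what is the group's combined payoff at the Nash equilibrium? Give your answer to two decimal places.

627.48 dollars

With the mechanism, a contributed unit returns 3.6 × 2.49 / 7 = 1.2806 per unit of net cost to the contributor — now above 1 — so contributing fully is weakly dominant for every player.
So the Nash equilibrium is full contribution by all 7; the group earns 3.6 × 2.49 × 70 = 627.48.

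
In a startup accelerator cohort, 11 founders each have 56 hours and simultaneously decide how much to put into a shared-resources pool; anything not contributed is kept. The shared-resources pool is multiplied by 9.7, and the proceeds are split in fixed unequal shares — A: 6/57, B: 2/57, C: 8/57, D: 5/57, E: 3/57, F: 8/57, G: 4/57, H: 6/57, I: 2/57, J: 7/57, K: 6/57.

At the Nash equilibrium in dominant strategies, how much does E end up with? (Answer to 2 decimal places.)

Player j's private return per contributed unit is 9.7 × (j's share). Contributing is weakly dominant for j when that share is at least 1/9.7 = 0.1031, and contributing 0 is dominant otherwise.
A, C, F, H, J and K clear that bar, contributing 56 each; the remaining 5 contribute 0. Total contributed: 336.
E keeps 56 and receives 9.7 × 336 × 3/57 = 171.54 from the shared-resources pool, for a payoff of 227.54.

227.54 hours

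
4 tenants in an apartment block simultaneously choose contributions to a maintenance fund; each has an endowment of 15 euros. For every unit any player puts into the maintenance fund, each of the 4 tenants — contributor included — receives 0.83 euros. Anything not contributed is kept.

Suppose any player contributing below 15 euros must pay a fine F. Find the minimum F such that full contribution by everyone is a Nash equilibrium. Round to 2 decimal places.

Given the others contribute fully, the best deviation is to contribute 0 (any partial contribution still incurs the fine and gives up units whose private return 0.83 is below 1).
Deviating from 15 to 0 saves 15 euros but forfeits the deviator's share of the drop in the maintenance fund: 0.83 × 15 = 12.45.
So the deviation gain is 15 − 12.45 = 2.55, and the fine must be at least 2.55 euros to wipe it out.

2.55 euros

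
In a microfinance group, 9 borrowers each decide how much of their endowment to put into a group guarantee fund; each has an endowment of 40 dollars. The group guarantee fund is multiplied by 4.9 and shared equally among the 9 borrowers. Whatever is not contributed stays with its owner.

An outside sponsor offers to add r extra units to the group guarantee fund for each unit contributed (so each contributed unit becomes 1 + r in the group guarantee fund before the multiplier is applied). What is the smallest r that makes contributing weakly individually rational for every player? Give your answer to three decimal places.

With matching at rate r, one contributed unit becomes (1 + r) in the group guarantee fund and returns 4.9 × (1 + r) / 9 to the contributor.
Setting this equal to 1: 1 + r = 9/4.9 = 1.8367.
So the minimum matching rate is r = 1.8367 − 1 = 0.837.

0.837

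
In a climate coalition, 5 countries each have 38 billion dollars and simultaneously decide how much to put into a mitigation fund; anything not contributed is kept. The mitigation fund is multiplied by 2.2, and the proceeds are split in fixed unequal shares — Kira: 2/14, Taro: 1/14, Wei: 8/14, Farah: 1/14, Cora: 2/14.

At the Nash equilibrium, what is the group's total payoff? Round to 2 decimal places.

A player with share s gets back 2.2·s per unit contributed, so full contribution is dominant for anyone with s > 1/2.2 = 0.4545 and zero contribution is dominant for anyone below.
Only Wei (8/14) clears that bar, contributing 38; the remaining 4 contribute 0. Total contributed: 38.
The mitigation fund pays out 2.2 × 38 = 83.60 in total (split across the unequal shares, but the aggregate is all that matters for the group sum).
The 4 free-riders keep 38 each, adding 152. Group total = 152 + 83.60 = 235.60.

235.60 billion dollars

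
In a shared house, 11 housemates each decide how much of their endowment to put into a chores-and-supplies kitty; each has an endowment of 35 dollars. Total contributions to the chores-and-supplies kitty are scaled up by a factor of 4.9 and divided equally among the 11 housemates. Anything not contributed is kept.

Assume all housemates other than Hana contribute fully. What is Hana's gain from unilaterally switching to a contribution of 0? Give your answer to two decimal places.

19.41 dollars

Switching from a contribution of 35 to 0 lets Hana keep an extra 35 dollars, but lowers the chores-and-supplies kitty by 35, which costs Hana their own share of that drop: 4.9/11 × 35 = 15.59.
Net gain = 35 − 15.59 = 19.41. The private return per contributed unit (0.4455) is below 1, so free-riding is indeed the best response regardless of what the others do.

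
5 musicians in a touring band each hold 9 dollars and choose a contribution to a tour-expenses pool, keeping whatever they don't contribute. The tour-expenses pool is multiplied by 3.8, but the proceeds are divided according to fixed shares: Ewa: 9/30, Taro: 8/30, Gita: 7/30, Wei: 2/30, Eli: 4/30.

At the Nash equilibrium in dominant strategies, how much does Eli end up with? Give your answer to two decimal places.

18.12 dollars

A player with share s gets back 3.8·s per unit contributed, so full contribution is dominant for anyone with s > 1/3.8 = 0.2632 and zero contribution is dominant for anyone below.
Ewa and Taro clear that bar, contributing 9 each; the remaining 3 contribute 0. Total contributed: 18.
Eli keeps 9 and receives 3.8 × 18 × 4/30 = 9.12 from the tour-expenses pool, for a payoff of 18.12.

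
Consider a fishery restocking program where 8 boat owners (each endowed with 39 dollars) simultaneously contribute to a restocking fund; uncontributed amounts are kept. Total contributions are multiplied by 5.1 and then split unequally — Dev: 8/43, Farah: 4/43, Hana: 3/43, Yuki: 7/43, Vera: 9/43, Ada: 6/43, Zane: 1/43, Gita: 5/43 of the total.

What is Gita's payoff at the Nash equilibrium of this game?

62.13 dollars

Player j's private return per contributed unit is 5.1 × (j's share). Contributing is weakly dominant for j when that share is at least 1/5.1 = 0.1961, and contributing 0 is dominant otherwise.
Vera alone (share 9/43) is above the threshold, contributing 39; the remaining 7 contribute 0. Total contributed: 39.
Gita keeps 39 and receives 5.1 × 39 × 5/43 = 23.13 from the restocking fund, for a payoff of 62.13.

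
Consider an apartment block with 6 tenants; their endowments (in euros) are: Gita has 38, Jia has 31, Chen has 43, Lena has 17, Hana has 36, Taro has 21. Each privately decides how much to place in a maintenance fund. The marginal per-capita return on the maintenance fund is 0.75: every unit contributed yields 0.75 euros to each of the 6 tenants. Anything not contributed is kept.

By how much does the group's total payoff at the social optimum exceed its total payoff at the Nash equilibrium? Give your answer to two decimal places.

The private return per contributed unit is 0.75 < 1 for everyone, so the Nash equilibrium is zero contribution and the group total is Σ E_j = 38 + 31 + 43 + 17 + 36 + 21 = 186.
Each contributed unit returns 4.500 to the group, so the social optimum is full contribution by everyone: group total = 4.500 × 186 = 837.00.
Efficiency loss = (4.500 − 1) × 186 = 651.00.

651.00 euros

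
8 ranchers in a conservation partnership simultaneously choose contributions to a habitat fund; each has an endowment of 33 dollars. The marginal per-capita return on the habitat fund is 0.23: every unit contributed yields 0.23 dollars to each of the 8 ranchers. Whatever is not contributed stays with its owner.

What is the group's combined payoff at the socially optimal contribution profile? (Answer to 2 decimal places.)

Each contributed unit returns 1.840 to the group as a whole (0.23 to each of 8 players), which exceeds 1, so the social optimum is full contribution: group total = 1.840 × 264 = 485.76.

485.76 dollars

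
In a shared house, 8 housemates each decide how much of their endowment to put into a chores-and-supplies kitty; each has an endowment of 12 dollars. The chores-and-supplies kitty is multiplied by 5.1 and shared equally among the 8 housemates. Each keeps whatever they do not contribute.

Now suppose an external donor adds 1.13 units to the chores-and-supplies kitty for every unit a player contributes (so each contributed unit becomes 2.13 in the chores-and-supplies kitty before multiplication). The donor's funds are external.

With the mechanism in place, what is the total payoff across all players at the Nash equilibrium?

1042.85 dollars

The effective private return per unit is now 5.1 × 2.13 / 8 = 1.3579 > 1, so every player's dominant strategy flips to full contribution.
At the Nash equilibrium everyone contributes 12. Group total payoff = 5.1 × 2.13 × 96 = 1042.85.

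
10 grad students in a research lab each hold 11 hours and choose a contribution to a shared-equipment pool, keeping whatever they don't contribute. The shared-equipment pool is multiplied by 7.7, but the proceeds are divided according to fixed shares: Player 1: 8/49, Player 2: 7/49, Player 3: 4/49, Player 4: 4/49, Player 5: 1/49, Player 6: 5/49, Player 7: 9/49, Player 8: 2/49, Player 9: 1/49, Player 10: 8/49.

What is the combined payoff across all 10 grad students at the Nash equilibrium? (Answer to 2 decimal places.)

404.80 hours

For player j, contributing a unit is worthwhile iff 7.7 × (j's share) ≥ 1, i.e. iff j's share is at least 0.1299.
Player 1, Player 2, Player 7 and Player 10 clear that bar, contributing 11 each; the remaining 6 contribute 0. Total contributed: 44.
The shared-equipment pool pays out 7.7 × 44 = 338.80 in total (split across the unequal shares, but the aggregate is all that matters for the group sum).
The 6 free-riders keep 11 each, adding 66. Group total = 66 + 338.80 = 404.80.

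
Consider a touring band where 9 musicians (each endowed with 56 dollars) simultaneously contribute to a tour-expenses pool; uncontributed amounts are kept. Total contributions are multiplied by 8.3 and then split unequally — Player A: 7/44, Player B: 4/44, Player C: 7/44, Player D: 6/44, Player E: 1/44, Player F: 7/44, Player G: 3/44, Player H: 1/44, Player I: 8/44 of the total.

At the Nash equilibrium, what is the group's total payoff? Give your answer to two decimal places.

For player j, contributing a unit is worthwhile iff 8.3 × (j's share) ≥ 1, i.e. iff j's share is at least 0.1205.
Player A, Player C, Player D, Player F and Player I are above the threshold, contributing 56 each; the remaining 4 contribute 0. Total contributed: 280.
The tour-expenses pool pays out 8.3 × 280 = 2324.00 in total (split across the unequal shares, but the aggregate is all that matters for the group sum).
The 4 free-riders keep 56 each, adding 224. Group total = 224 + 2324.00 = 2548.00.

2548.00 dollars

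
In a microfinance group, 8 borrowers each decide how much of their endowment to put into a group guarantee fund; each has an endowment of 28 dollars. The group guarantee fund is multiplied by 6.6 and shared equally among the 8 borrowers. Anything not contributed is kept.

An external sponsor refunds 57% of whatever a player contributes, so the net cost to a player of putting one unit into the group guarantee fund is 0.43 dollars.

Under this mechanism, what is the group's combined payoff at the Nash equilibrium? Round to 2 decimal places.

The effective private return per unit is now (6.6/8) / 0.43 = 1.9186 > 1, so every player's dominant strategy flips to full contribution.
At the Nash equilibrium everyone contributes 28. Group total payoff = 8 × (28 × 0.57 + 6.6 × 28) = 1606.08.

1606.08 dollars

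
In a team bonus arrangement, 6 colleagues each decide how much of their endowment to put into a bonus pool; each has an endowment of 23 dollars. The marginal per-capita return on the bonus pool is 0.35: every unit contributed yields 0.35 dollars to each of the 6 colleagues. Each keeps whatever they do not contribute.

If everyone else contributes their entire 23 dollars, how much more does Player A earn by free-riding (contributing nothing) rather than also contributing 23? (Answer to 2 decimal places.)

14.95 dollars

Switching from a contribution of 23 to 0 lets Player A keep an extra 23 dollars, but lowers the bonus pool by 23, which costs Player A their own share of that drop: 0.35 × 23 = 8.05.
Net gain = 23 − 8.05 = 14.95. The private return per contributed unit (0.35) is below 1, so free-riding is indeed the best response regardless of what the others do.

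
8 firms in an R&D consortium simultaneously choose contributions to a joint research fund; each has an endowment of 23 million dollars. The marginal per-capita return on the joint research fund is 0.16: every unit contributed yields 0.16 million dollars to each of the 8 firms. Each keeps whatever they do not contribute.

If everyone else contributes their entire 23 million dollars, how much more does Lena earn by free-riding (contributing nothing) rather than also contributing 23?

19.32 million dollars

Switching from a contribution of 23 to 0 lets Lena keep an extra 23 million dollars, but lowers the joint research fund by 23, which costs Lena their own share of that drop: 0.16 × 23 = 3.68.
Net gain = 23 − 3.68 = 19.32. The private return per contributed unit (0.16) is below 1, so free-riding is indeed the best response regardless of what the others do.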